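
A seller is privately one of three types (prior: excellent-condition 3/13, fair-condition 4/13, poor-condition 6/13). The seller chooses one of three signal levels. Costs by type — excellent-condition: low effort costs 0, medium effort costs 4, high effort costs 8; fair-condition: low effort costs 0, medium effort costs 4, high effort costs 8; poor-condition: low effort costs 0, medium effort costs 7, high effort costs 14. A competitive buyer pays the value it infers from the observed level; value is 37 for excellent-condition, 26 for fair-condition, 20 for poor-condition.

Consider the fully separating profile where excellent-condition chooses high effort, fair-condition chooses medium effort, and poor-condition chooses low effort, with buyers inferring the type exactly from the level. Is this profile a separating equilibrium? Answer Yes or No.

Separating prices: high effort → 37, medium effort → 26, low effort → 20.
excellent-condition (assigned high effort): low effort: 20 − 0 = 20; medium effort: 26 − 4 = 22; high effort: 37 − 8 = 29. excellent-condition stays.
fair-condition (assigned medium effort): low effort: 20 − 0 = 20; medium effort: 26 − 4 = 22; high effort: 37 − 8 = 29. fair-condition prefers high effort.
poor-condition (assigned low effort): low effort: 20 − 0 = 20; medium effort: 26 − 7 = 19; high effort: 37 − 14 = 23. poor-condition prefers high effort.
At least one type deviates; the separating profile fails.

No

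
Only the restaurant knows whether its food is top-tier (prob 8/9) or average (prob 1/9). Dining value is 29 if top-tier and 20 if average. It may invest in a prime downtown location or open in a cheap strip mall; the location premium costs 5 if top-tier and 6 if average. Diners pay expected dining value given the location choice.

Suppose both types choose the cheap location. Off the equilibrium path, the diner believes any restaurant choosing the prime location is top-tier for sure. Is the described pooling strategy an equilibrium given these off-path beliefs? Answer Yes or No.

Yes

On path, the diner holds the prior and pays 8/9·29 + 1/9·20 = 28. Off path (the prime location), believing top-tier, it pays 29.
top-tier: the cheap location nets 28; the prime location nets 29 − 5 = 24. top-tier stays.
average: the cheap location nets 28; the prime location nets 29 − 6 = 23. average stays.
No type deviates, so pooling is sustained.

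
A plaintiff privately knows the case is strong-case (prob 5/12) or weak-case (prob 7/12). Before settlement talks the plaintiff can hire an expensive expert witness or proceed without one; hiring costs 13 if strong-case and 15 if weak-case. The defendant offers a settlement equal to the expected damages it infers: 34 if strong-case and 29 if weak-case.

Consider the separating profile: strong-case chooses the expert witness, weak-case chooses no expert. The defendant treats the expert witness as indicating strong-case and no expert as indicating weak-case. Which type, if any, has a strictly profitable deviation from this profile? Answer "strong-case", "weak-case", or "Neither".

The expert witness pays 34; no expert pays 29.
strong-case: assigned the expert witness, nets 34 − 13 = 21; deviating to no expert nets 29.
weak-case: assigned no expert, nets 29; deviating to the expert witness nets 34 − 15 = 19.
The strong-case type gains 8 by deviating.

strong-case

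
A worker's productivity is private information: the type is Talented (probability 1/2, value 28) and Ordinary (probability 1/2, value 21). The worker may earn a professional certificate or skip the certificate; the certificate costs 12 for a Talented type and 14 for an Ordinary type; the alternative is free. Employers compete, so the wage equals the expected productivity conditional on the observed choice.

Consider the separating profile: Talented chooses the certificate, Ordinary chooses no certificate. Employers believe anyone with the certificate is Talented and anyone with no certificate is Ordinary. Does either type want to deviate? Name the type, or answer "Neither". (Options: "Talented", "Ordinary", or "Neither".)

The certificate pays 28; no certificate pays 21.
Talented: assigned the certificate, nets 28 − 12 = 16; deviating to no certificate nets 21.
Ordinary: assigned no certificate, nets 21; deviating to the certificate nets 28 − 14 = 14.
The Talented type gains 5 by deviating.

Talented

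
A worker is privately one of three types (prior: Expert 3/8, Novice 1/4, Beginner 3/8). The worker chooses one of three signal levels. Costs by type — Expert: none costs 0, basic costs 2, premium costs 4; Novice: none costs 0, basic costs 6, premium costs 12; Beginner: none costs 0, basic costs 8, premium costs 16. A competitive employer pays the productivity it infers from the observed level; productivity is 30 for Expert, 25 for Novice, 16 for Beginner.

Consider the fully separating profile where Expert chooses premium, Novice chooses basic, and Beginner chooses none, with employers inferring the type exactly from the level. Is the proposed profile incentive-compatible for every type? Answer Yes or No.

Separating wages: premium → 30, basic → 25, none → 16.
Expert (assigned premium): none: 16 − 0 = 16; basic: 25 − 2 = 23; premium: 30 − 4 = 26. Expert stays.
Novice (assigned basic): none: 16 − 0 = 16; basic: 25 − 6 = 19; premium: 30 − 12 = 18. Novice stays.
Beginner (assigned none): none: 16 − 0 = 16; basic: 25 − 8 = 17; premium: 30 − 16 = 14. Beginner prefers basic.
At least one type deviates; the separating profile fails.

No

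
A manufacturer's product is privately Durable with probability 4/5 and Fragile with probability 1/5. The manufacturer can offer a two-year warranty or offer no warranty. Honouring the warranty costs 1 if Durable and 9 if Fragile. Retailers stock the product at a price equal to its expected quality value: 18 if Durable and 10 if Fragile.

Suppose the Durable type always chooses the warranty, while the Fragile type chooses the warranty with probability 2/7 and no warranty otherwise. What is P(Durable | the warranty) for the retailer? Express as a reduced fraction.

14/15

P(the warranty) = (4/5)·1 + (1/5)·(2/7) = 6/7.
By Bayes' rule, P(Durable | the warranty) = (4/5) / (6/7) = 14/15.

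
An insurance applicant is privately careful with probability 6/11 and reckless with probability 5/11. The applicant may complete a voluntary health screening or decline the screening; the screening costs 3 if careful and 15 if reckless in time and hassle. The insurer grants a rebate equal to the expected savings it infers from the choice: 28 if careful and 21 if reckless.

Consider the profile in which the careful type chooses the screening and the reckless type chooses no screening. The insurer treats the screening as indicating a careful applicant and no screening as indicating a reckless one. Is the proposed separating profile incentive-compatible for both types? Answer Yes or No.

Yes

Under these beliefs, the screening earns rebate 28 and no screening earns rebate 21.
careful: the screening nets 28 − 3 = 25; no screening nets 21. careful prefers the screening.
reckless: the screening nets 28 − 15 = 13; no screening nets 21. reckless prefers no screening.
Neither type deviates, so the separating profile is an equilibrium.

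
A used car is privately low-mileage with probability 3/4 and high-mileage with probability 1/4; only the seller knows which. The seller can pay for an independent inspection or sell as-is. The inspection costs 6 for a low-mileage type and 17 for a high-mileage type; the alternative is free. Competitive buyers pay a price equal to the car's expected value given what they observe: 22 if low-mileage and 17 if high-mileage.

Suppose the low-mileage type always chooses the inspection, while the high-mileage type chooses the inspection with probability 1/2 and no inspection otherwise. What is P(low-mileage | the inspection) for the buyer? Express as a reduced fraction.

P(the inspection) = (3/4)·1 + (1/4)·(1/2) = 7/8.
By Bayes' rule, P(low-mileage | the inspection) = (3/4) / (7/8) = 6/7.

6/7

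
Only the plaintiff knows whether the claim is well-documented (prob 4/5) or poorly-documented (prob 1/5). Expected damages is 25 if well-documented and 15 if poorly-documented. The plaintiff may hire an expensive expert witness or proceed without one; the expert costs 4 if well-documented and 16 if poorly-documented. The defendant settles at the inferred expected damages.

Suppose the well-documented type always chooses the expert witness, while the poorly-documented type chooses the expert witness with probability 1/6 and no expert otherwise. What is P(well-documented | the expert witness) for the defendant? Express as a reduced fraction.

24/25

P(the expert witness) = (4/5)·1 + (1/5)·(1/6) = 5/6.
By Bayes' rule, P(well-documented | the expert witness) = (4/5) / (5/6) = 24/25.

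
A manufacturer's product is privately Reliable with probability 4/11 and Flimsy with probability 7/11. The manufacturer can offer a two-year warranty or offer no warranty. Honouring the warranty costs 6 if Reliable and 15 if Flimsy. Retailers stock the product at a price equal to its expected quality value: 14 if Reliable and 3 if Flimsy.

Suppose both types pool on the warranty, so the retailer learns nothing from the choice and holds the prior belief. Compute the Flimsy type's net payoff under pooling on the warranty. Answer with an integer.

-8

Pooled price = 4/11·14 + 7/11·3 = 7.
Flimsy pays cost 15 for the warranty, so net payoff = 7 − 15 = -8.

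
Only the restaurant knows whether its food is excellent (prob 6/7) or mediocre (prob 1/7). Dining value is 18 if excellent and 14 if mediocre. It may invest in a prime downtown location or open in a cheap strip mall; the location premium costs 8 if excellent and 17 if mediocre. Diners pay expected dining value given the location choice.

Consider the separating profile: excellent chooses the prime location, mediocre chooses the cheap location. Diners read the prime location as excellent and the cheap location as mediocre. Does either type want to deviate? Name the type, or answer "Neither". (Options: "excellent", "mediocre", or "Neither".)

excellent

The prime location pays 18; the cheap location pays 14.
excellent: assigned the prime location, nets 18 − 8 = 10; deviating to the cheap location nets 14.
mediocre: assigned the cheap location, nets 14; deviating to the prime location nets 18 − 17 = 1.
The excellent type gains 4 by deviating.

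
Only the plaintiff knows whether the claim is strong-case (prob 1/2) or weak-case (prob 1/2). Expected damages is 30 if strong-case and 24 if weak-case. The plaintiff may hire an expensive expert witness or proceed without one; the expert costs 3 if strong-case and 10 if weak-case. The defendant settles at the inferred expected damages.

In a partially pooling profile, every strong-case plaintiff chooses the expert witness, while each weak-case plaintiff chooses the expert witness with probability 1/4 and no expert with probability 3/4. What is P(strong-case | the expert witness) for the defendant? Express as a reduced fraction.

P(the expert witness) = (1/2)·1 + (1/2)·(1/4) = 5/8.
By Bayes' rule, P(strong-case | the expert witness) = (1/2) / (5/8) = 4/5.

4/5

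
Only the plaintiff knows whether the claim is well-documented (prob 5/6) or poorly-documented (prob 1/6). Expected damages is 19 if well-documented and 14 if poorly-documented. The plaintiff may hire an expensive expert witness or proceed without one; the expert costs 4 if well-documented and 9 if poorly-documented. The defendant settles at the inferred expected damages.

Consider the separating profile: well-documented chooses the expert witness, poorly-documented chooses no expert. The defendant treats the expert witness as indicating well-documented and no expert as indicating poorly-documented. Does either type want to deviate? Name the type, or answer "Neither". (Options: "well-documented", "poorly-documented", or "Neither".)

Neither

The expert witness pays 19; no expert pays 14.
well-documented: assigned the expert witness, nets 19 − 4 = 15; deviating to no expert nets 14.
poorly-documented: assigned no expert, nets 14; deviating to the expert witness nets 19 − 9 = 10.
Both types strictly prefer their assigned action; no profitable deviation.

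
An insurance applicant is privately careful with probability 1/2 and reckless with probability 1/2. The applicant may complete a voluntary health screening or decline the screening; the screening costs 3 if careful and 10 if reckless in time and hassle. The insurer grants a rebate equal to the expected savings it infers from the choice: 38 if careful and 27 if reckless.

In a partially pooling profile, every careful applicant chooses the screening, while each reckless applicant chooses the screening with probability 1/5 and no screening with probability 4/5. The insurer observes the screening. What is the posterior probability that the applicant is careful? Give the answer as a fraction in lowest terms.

P(the screening) = (1/2)·1 + (1/2)·(1/5) = 3/5.
By Bayes' rule, P(careful | the screening) = (1/2) / (3/5) = 5/6.

5/6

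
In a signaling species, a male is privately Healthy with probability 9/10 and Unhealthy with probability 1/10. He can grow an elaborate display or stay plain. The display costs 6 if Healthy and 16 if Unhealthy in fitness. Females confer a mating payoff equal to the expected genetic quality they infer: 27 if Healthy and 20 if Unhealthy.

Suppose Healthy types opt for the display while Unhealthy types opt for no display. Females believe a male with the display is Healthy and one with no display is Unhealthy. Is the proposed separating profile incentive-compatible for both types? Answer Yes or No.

Under these beliefs, the display earns mating payoff 27 and no display earns mating payoff 20.
Healthy: the display nets 27 − 6 = 21; no display nets 20. Healthy prefers the display.
Unhealthy: the display nets 27 − 16 = 11; no display nets 20. Unhealthy prefers no display.
Neither type deviates, so the separating profile is an equilibrium.

Yes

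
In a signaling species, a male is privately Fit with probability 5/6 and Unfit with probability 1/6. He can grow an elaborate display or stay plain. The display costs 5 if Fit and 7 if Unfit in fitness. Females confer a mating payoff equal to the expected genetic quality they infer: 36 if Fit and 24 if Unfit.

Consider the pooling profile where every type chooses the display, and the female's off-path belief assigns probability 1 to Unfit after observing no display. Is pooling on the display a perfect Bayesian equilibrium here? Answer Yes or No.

Yes

On path, the female holds the prior and pays 5/6·36 + 1/6·24 = 34. Off path (no display), believing Unfit, it pays 24.
Fit: the display nets 34 − 5 = 29; no display nets 24. Fit stays.
Unfit: the display nets 34 − 7 = 27; no display nets 24. Unfit stays.
No type deviates, so pooling is sustained.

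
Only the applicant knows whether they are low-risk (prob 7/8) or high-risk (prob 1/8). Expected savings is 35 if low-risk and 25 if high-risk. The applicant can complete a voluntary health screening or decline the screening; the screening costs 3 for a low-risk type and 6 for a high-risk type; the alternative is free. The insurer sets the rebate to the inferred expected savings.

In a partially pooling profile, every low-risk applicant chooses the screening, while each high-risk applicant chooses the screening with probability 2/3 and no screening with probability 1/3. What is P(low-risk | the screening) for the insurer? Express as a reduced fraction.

P(the screening) = (7/8)·1 + (1/8)·(2/3) = 23/24.
By Bayes' rule, P(low-risk | the screening) = (7/8) / (23/24) = 21/23.

21/23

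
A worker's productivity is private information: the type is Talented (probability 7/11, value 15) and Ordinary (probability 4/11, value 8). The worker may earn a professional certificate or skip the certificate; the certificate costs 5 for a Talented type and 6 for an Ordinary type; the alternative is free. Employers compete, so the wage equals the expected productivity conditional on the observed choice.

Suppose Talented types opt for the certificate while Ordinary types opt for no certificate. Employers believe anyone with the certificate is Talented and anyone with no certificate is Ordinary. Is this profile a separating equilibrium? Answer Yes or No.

Under these beliefs, the certificate earns wage 15 and no certificate earns wage 8.
Talented: the certificate nets 15 − 5 = 10; no certificate nets 8. Talented prefers the certificate.
Ordinary: the certificate nets 15 − 6 = 9; no certificate nets 8. Ordinary would deviate to the certificate.
Ordinary has a profitable deviation, so the profile is not an equilibrium.

No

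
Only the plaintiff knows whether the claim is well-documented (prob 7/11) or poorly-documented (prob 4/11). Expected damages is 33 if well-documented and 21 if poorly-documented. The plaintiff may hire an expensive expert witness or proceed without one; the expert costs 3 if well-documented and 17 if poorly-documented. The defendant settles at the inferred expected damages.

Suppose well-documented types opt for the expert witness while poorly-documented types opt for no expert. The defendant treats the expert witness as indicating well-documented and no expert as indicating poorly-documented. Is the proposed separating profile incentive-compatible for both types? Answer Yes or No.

Yes

Under these beliefs, the expert witness earns settlement 33 and no expert earns settlement 21.
well-documented: the expert witness nets 33 − 3 = 30; no expert nets 21. well-documented prefers the expert witness.
poorly-documented: the expert witness nets 33 − 17 = 16; no expert nets 21. poorly-documented prefers no expert.
Neither type deviates, so the separating profile is an equilibrium.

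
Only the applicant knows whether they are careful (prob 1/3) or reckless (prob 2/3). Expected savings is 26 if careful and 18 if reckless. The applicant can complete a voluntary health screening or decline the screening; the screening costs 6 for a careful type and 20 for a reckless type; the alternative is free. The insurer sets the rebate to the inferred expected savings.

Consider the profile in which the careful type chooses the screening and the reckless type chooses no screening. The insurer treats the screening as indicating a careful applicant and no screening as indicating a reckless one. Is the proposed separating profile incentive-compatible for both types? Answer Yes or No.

Under these beliefs, the screening earns rebate 26 and no screening earns rebate 18.
careful: the screening nets 26 − 6 = 20; no screening nets 18. careful prefers the screening.
reckless: the screening nets 26 − 20 = 6; no screening nets 18. reckless prefers no screening.
Neither type deviates, so the separating profile is an equilibrium.

Yes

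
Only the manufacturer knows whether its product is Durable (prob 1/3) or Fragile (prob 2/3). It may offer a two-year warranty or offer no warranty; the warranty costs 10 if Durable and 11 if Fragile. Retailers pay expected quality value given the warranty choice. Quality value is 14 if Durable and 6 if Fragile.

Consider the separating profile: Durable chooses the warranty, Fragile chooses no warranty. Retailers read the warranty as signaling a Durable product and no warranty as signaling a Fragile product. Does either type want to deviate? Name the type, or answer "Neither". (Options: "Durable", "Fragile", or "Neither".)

The warranty pays 14; no warranty pays 6.
Durable: assigned the warranty, nets 14 − 10 = 4; deviating to no warranty nets 6.
Fragile: assigned no warranty, nets 6; deviating to the warranty nets 14 − 11 = 3.
The Durable type gains 2 by deviating.

Durable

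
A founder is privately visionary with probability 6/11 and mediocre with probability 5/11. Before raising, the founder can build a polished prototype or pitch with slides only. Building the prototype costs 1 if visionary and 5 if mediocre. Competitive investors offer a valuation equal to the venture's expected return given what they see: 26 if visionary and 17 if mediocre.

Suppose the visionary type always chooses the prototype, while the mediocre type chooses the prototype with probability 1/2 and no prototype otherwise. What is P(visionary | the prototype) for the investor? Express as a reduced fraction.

12/17

P(the prototype) = (6/11)·1 + (5/11)·(1/2) = 17/22.
By Bayes' rule, P(visionary | the prototype) = (6/11) / (17/22) = 12/17.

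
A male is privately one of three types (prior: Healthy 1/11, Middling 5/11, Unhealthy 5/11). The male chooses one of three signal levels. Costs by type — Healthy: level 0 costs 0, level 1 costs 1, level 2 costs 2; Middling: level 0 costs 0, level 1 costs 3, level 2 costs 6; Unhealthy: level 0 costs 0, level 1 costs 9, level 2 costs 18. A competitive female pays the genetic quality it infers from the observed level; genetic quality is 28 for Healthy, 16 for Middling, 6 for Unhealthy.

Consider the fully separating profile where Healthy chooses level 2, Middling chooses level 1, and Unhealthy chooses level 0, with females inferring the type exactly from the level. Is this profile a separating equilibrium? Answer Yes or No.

Separating mating payoffs: level 2 → 28, level 1 → 16, level 0 → 6.
Healthy (assigned level 2): level 0: 6 − 0 = 6; level 1: 16 − 1 = 15; level 2: 28 − 2 = 26. Healthy stays.
Middling (assigned level 1): level 0: 6 − 0 = 6; level 1: 16 − 3 = 13; level 2: 28 − 6 = 22. Middling prefers level 2.
Unhealthy (assigned level 0): level 0: 6 − 0 = 6; level 1: 16 − 9 = 7; level 2: 28 − 18 = 10. Unhealthy prefers level 2.
At least one type deviates; the separating profile fails.

No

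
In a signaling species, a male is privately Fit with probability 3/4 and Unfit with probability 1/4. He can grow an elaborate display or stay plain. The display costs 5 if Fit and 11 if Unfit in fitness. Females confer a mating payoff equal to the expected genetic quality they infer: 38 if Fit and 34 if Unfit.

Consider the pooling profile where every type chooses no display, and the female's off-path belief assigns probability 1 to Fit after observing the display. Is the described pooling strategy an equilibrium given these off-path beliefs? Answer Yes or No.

Yes

On path, the female holds the prior and pays 3/4·38 + 1/4·34 = 37. Off path (the display), believing Fit, it pays 38.
Fit: no display nets 37; the display nets 38 − 5 = 33. Fit stays.
Unfit: no display nets 37; the display nets 38 − 11 = 27. Unfit stays.
No type deviates, so pooling is sustained.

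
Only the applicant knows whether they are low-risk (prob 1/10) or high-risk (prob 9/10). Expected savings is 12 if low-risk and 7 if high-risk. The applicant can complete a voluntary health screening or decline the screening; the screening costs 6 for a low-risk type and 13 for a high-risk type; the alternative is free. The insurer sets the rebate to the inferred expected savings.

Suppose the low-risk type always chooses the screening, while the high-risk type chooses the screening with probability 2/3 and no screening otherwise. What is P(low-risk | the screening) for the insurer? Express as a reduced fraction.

1/7

P(the screening) = (1/10)·1 + (9/10)·(2/3) = 7/10.
By Bayes' rule, P(low-risk | the screening) = (1/10) / (7/10) = 1/7.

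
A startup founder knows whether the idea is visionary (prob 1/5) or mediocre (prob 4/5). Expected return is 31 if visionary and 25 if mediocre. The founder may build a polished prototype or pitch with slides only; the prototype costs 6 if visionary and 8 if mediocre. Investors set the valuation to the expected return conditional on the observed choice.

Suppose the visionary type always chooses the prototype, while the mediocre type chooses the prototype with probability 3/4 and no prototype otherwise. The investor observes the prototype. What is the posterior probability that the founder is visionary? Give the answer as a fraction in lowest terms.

1/4

P(the prototype) = (1/5)·1 + (4/5)·(3/4) = 4/5.
By Bayes' rule, P(visionary | the prototype) = (1/5) / (4/5) = 1/4.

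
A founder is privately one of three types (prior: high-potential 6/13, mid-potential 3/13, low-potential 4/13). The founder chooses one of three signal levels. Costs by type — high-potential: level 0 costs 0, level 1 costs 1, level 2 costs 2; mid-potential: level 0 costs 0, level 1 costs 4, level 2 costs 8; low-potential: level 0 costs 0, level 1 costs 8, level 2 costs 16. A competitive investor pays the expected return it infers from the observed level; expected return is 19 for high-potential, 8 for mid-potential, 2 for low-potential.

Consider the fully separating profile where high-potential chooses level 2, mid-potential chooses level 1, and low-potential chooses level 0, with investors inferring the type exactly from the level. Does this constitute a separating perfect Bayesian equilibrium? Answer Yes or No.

No

Separating valuations: level 2 → 19, level 1 → 8, level 0 → 2.
high-potential (assigned level 2): level 0: 2 − 0 = 2; level 1: 8 − 1 = 7; level 2: 19 − 2 = 17. high-potential stays.
mid-potential (assigned level 1): level 0: 2 − 0 = 2; level 1: 8 − 4 = 4; level 2: 19 − 8 = 11. mid-potential prefers level 2.
low-potential (assigned level 0): level 0: 2 − 0 = 2; level 1: 8 − 8 = 0; level 2: 19 − 16 = 3. low-potential prefers level 2.
At least one type deviates; the separating profile fails.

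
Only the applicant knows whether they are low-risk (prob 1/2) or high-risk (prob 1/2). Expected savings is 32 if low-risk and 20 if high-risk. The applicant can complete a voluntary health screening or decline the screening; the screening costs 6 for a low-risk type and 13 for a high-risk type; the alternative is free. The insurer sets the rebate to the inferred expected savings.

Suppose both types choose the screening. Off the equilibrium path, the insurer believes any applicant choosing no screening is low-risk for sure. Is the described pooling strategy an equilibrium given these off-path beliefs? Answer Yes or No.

On path, the insurer holds the prior and pays 1/2·32 + 1/2·20 = 26. Off path (no screening), believing low-risk, it pays 32.
low-risk: the screening nets 26 − 6 = 20; no screening nets 32. low-risk would deviate.
high-risk: the screening nets 26 − 13 = 13; no screening nets 32. high-risk would deviate.
A type deviates, so pooling fails.

No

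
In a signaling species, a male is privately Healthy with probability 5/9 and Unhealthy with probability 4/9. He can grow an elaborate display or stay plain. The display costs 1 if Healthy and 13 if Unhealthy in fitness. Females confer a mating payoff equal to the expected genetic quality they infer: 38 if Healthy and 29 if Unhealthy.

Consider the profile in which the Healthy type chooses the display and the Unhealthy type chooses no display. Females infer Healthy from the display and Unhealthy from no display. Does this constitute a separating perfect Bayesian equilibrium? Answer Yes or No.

Under these beliefs, the display earns mating payoff 38 and no display earns mating payoff 29.
Healthy: the display nets 38 − 1 = 37; no display nets 29. Healthy prefers the display.
Unhealthy: the display nets 38 − 13 = 25; no display nets 29. Unhealthy prefers no display.
Neither type deviates, so the separating profile is an equilibrium.

Yes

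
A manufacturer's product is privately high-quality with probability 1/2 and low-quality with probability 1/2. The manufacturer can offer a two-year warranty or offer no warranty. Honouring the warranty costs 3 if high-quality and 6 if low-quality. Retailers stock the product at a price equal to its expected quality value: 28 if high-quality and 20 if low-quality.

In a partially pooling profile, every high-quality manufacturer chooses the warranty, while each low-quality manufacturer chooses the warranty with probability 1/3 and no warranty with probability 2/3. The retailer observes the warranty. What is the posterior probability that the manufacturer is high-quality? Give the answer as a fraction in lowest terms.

3/4

P(the warranty) = (1/2)·1 + (1/2)·(1/3) = 2/3.
By Bayes' rule, P(high-quality | the warranty) = (1/2) / (2/3) = 3/4.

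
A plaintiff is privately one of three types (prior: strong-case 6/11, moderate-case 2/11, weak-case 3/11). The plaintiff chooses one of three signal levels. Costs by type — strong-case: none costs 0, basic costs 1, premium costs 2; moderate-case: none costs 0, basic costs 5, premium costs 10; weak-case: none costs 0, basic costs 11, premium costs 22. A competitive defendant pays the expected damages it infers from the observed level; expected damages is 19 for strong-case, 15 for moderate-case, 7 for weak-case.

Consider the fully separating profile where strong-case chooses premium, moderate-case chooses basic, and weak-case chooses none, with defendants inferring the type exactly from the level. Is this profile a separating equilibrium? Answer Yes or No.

Yes

Separating settlements: premium → 19, basic → 15, none → 7.
strong-case (assigned premium): none: 7 − 0 = 7; basic: 15 − 1 = 14; premium: 19 − 2 = 17. strong-case stays.
moderate-case (assigned basic): none: 7 − 0 = 7; basic: 15 − 5 = 10; premium: 19 − 10 = 9. moderate-case stays.
weak-case (assigned none): none: 7 − 0 = 7; basic: 15 − 11 = 4; premium: 19 − 22 = -3. weak-case stays.
Every type prefers its assigned level; separation holds.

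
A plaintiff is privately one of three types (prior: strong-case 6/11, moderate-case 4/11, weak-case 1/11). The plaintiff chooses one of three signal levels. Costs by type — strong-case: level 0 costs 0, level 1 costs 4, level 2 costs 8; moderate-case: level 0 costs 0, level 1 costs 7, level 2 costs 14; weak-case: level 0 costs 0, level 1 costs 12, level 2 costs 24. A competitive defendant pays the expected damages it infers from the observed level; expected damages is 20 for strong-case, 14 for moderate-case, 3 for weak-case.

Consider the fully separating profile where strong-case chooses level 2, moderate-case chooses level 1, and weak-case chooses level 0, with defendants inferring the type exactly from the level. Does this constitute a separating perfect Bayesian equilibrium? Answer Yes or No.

Yes

Separating settlements: level 2 → 20, level 1 → 14, level 0 → 3.
strong-case (assigned level 2): level 0: 3 − 0 = 3; level 1: 14 − 4 = 10; level 2: 20 − 8 = 12. strong-case stays.
moderate-case (assigned level 1): level 0: 3 − 0 = 3; level 1: 14 − 7 = 7; level 2: 20 − 14 = 6. moderate-case stays.
weak-case (assigned level 0): level 0: 3 − 0 = 3; level 1: 14 − 12 = 2; level 2: 20 − 24 = -4. weak-case stays.
Every type prefers its assigned level; separation holds.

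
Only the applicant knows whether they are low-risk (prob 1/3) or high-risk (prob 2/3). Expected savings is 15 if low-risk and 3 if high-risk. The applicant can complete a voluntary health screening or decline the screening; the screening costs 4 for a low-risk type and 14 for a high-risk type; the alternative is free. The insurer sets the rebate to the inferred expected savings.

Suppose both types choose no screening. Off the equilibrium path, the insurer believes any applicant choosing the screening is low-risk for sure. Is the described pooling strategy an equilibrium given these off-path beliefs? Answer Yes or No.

No

On path, the insurer holds the prior and pays 1/3·15 + 2/3·3 = 7. Off path (the screening), believing low-risk, it pays 15.
low-risk: no screening nets 7; the screening nets 15 − 4 = 11. low-risk would deviate.
high-risk: no screening nets 7; the screening nets 15 − 14 = 1. high-risk stays.
A type deviates, so pooling fails.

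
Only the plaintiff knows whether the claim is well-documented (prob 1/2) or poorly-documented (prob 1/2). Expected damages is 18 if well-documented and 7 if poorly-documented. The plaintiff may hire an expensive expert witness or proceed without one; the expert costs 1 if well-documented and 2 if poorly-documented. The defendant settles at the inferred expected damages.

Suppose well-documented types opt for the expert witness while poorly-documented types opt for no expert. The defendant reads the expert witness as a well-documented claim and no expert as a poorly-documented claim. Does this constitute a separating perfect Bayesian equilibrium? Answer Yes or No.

No

Under these beliefs, the expert witness earns settlement 18 and no expert earns settlement 7.
well-documented: the expert witness nets 18 − 1 = 17; no expert nets 7. well-documented prefers the expert witness.
poorly-documented: the expert witness nets 18 − 2 = 16; no expert nets 7. poorly-documented would deviate to the expert witness.
poorly-documented has a profitable deviation, so the profile is not an equilibrium.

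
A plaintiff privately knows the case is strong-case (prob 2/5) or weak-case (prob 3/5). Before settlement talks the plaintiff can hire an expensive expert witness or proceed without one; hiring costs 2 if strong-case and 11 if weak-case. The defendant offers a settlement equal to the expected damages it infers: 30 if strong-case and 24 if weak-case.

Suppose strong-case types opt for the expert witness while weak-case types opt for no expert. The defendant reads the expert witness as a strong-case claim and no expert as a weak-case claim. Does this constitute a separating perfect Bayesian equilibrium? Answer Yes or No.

Under these beliefs, the expert witness earns settlement 30 and no expert earns settlement 24.
strong-case: the expert witness nets 30 − 2 = 28; no expert nets 24. strong-case prefers the expert witness.
weak-case: the expert witness nets 30 − 11 = 19; no expert nets 24. weak-case prefers no expert.
Neither type deviates, so the separating profile is an equilibrium.

Yes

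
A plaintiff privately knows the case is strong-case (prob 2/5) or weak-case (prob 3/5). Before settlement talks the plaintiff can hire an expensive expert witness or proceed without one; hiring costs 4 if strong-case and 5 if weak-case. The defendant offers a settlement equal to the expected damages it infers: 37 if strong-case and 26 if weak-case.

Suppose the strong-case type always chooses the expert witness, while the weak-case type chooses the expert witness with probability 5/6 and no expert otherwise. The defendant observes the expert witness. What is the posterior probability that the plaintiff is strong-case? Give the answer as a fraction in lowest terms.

P(the expert witness) = (2/5)·1 + (3/5)·(5/6) = 9/10.
By Bayes' rule, P(strong-case | the expert witness) = (2/5) / (9/10) = 4/9.

4/9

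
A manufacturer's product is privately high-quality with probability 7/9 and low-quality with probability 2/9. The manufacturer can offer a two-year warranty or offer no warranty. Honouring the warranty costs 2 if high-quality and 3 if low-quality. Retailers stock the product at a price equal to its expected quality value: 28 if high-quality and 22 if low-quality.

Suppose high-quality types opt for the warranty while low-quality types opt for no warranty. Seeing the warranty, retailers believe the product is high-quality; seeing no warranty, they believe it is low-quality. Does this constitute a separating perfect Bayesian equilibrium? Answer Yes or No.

Under these beliefs, the warranty earns price 28 and no warranty earns price 22.
high-quality: the warranty nets 28 − 2 = 26; no warranty nets 22. high-quality prefers the warranty.
low-quality: the warranty nets 28 − 3 = 25; no warranty nets 22. low-quality would deviate to the warranty.
low-quality has a profitable deviation, so the profile is not an equilibrium.

No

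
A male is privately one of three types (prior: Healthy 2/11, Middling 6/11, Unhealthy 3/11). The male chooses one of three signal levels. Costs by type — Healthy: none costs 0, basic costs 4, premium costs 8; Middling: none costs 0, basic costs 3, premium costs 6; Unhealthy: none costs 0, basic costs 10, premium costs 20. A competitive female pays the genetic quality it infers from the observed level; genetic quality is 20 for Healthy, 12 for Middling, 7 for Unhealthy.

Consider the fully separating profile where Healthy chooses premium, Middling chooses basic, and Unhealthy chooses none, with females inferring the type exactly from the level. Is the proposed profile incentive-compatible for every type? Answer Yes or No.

Separating mating payoffs: premium → 20, basic → 12, none → 7.
Healthy (assigned premium): none: 7 − 0 = 7; basic: 12 − 4 = 8; premium: 20 − 8 = 12. Healthy stays.
Middling (assigned basic): none: 7 − 0 = 7; basic: 12 − 3 = 9; premium: 20 − 6 = 14. Middling prefers premium.
Unhealthy (assigned none): none: 7 − 0 = 7; basic: 12 − 10 = 2; premium: 20 − 20 = 0. Unhealthy stays.
At least one type deviates; the separating profile fails.

No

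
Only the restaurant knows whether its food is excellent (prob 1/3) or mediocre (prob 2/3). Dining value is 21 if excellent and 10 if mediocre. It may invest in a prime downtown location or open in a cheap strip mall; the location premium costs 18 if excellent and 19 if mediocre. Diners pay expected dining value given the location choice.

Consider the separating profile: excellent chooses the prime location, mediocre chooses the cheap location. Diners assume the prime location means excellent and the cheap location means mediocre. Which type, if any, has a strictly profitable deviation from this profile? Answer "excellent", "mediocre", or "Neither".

excellent

The prime location pays 21; the cheap location pays 10.
excellent: assigned the prime location, nets 21 − 18 = 3; deviating to the cheap location nets 10.
mediocre: assigned the cheap location, nets 10; deviating to the prime location nets 21 − 19 = 2.
The excellent type gains 7 by deviating.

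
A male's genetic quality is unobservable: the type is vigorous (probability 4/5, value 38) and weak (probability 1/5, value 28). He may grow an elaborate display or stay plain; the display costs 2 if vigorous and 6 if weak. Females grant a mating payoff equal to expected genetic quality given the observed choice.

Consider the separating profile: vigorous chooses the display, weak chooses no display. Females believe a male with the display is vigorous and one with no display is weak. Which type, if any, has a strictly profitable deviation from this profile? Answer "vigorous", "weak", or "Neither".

The display pays 38; no display pays 28.
vigorous: assigned the display, nets 38 − 2 = 36; deviating to no display nets 28.
weak: assigned no display, nets 28; deviating to the display nets 38 − 6 = 32.
The weak type gains 4 by deviating.

weak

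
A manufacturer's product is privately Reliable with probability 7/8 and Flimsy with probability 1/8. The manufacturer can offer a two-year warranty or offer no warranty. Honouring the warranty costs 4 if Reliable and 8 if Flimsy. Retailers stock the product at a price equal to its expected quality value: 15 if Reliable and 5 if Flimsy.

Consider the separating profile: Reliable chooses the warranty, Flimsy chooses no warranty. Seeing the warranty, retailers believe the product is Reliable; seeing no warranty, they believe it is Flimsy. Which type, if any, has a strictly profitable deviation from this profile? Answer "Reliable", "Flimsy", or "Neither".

The warranty pays 15; no warranty pays 5.
Reliable: assigned the warranty, nets 15 − 4 = 11; deviating to no warranty nets 5.
Flimsy: assigned no warranty, nets 5; deviating to the warranty nets 15 − 8 = 7.
The Flimsy type gains 2 by deviating.

Flimsy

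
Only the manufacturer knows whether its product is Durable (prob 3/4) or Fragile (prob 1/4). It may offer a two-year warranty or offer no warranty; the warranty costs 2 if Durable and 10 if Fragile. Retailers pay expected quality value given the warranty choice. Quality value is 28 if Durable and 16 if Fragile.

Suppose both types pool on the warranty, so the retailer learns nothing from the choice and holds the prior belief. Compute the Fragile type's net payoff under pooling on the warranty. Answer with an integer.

Pooled price = 3/4·28 + 1/4·16 = 25.
Fragile pays cost 10 for the warranty, so net payoff = 25 − 10 = 15.

15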